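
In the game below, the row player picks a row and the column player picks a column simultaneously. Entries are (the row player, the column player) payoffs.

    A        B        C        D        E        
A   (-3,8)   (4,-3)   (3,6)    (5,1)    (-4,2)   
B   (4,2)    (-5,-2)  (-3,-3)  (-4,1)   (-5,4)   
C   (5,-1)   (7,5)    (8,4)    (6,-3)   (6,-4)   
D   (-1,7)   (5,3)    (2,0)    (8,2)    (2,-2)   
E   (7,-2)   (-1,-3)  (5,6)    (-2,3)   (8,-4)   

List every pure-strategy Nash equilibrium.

A profile is a Nash equilibrium when each player is best-responding to the other.
The row player's best responses — vs A: E (payoff 7); vs B: C (payoff 7); vs C: C (payoff 8); vs D: D (payoff 8); vs E: E (payoff 8).
The column player's best responses — vs A: A (payoff 8); vs B: E (payoff 4); vs C: B (payoff 5); vs D: A (payoff 7); vs E: C (payoff 6).
The only mutual best response is (C, B); neither player gains by switching there.

(C, B)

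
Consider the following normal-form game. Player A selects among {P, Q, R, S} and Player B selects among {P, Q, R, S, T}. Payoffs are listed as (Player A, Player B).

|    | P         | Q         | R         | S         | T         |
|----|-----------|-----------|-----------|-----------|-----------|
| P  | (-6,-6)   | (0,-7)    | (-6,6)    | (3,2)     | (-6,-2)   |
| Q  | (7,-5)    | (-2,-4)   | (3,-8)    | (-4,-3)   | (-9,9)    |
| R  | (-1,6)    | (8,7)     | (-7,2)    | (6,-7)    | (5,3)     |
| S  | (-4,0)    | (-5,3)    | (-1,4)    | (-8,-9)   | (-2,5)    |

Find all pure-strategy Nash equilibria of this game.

(R, Q)

A profile is a Nash equilibrium when each player is best-responding to the other.
Player A's best responses — vs P: Q (payoff 7); vs Q: R (payoff 8); vs R: Q (payoff 3); vs S: R (payoff 6); vs T: R (payoff 5).
Player B's best responses — vs P: R (payoff 6); vs Q: T (payoff 9); vs R: Q (payoff 7); vs S: T (payoff 5).
The only mutual best response is (R, Q); neither player gains by switching there.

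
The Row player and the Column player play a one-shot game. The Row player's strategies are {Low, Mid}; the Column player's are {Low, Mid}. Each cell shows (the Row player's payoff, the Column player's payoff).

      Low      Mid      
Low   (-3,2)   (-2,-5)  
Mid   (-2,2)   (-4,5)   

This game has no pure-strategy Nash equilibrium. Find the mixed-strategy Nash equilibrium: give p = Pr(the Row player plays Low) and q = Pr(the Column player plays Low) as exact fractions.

Each player's mixing probability is pinned down by making the *other* player indifferent.
The Column player indifferent between Low and Mid: p·2 + (1−p)·2 = p·(-5) + (1−p)·5 ⟹ 2 + 0p = 5 + (-10)p ⟹ p = 3/10.
The Row player indifferent between Low and Mid: q·(-3) + (1−q)·(-2) = q·(-2) + (1−q)·(-4) ⟹ (-2) + (-1)q = (-4) + 2q ⟹ q = 2/3.

p = 3/10, q = 2/3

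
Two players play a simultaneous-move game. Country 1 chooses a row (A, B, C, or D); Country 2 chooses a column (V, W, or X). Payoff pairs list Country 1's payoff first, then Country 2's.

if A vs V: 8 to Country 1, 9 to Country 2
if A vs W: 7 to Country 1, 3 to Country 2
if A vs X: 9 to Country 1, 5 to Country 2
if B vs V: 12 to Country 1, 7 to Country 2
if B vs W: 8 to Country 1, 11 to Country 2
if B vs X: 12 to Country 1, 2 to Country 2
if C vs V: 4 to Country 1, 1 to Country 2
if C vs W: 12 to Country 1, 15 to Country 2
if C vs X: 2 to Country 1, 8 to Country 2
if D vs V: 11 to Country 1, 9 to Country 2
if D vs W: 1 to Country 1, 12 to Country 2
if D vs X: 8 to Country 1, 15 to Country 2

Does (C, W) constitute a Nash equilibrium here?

Holding Country 2 at W: Country 1 gets 12 from C, versus 7 from A, 8 from B, 1 from D. No profitable deviation for Country 1.
Holding Country 1 at C: Country 2 gets 15 from W, versus 1 from V, 8 from X. No profitable deviation for Country 2 either.

Yes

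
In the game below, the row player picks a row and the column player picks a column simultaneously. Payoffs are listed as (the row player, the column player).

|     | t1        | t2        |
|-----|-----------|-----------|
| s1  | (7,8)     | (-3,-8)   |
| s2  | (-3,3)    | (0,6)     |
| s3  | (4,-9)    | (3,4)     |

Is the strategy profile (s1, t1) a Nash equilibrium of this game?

Yes

Holding the column player at t1: the row player gets 7 from s1, versus -3 from s2, 4 from s3. No profitable deviation for the row player.
Holding the row player at s1: the column player gets 8 from t1, versus -8 from t2. No profitable deviation for the column player either.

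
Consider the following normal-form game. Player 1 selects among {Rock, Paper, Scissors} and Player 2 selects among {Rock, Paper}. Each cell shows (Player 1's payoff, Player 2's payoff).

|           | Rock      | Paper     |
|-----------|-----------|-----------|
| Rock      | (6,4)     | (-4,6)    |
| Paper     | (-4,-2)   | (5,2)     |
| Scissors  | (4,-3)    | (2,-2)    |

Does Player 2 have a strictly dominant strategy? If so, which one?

Check whether one of Player 2's strategies beats all alternatives regardless of what the opponent does.
Paper strictly dominates: vs Rock: 6 > 4; vs Paper: 2 > -2; vs Scissors: -2 > -3.

Paper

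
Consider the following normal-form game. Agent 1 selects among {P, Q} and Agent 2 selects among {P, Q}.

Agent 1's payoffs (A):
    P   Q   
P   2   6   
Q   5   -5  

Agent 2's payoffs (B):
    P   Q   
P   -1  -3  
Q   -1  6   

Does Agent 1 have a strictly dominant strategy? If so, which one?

No strictly dominant strategy

Check whether one of Agent 1's strategies beats all alternatives regardless of what the opponent does.
P is not dominant: against P, Q gives 5 > 2.
Q is not dominant: against Q, P gives 6 > -5.
No single strategy is best against every opponent action.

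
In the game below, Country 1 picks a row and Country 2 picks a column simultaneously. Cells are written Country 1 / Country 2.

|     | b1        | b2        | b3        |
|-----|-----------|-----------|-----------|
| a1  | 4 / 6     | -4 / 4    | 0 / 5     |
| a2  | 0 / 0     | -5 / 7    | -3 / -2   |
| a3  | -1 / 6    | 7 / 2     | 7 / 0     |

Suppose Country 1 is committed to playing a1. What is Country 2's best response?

b1

With Country 1 fixed at a1, Country 2's payoffs are: b1 → 6, b2 → 4, b3 → 5.
The maximum is 6, achieved by b1.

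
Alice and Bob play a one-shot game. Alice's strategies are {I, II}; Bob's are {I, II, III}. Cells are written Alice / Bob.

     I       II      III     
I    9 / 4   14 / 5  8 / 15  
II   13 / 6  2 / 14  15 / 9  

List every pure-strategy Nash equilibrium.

Find each player's best response to every opponent strategy; NE are the intersections.
Alice's best responses — vs I: II (payoff 13); vs II: I (payoff 14); vs III: II (payoff 15).
Bob's best responses — vs I: III (payoff 15); vs II: II (payoff 14).
No cell has both players best-responding. For instance, Alice's best reply to III is II, but against II Bob prefers II over III.

There is no pure-strategy Nash equilibrium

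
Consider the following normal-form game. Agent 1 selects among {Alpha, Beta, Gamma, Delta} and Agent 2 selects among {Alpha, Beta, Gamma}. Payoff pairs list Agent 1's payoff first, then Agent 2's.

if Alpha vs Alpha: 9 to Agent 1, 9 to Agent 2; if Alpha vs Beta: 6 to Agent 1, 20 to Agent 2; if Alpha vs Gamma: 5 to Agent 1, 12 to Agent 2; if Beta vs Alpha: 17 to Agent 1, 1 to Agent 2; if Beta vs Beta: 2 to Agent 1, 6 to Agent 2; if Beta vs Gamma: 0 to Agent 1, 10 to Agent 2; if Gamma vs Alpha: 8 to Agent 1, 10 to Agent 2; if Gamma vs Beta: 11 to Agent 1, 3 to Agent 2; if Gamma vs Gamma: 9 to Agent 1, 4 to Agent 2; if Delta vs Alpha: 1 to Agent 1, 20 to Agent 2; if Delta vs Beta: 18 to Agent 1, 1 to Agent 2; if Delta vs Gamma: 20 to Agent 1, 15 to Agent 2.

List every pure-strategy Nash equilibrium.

There is no pure-strategy Nash equilibrium

Find each player's best response to every opponent strategy; NE are the intersections.
Agent 1's best responses — vs Alpha: Beta (payoff 17); vs Beta: Delta (payoff 18); vs Gamma: Delta (payoff 20).
Agent 2's best responses — vs Alpha: Beta (payoff 20); vs Beta: Gamma (payoff 10); vs Gamma: Alpha (payoff 10); vs Delta: Alpha (payoff 20).
No cell has both players best-responding. For instance, Agent 1's best reply to Alpha is Beta, but against Beta Agent 2 prefers Gamma over Alpha.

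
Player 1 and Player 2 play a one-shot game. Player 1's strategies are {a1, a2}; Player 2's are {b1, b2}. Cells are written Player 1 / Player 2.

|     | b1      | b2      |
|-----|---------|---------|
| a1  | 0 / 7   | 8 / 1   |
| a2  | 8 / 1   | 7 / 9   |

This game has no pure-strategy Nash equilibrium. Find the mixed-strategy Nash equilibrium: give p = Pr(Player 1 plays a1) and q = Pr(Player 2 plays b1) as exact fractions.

p = 4/7, q = 1/9

In a mixed NE each player is indifferent between their pure strategies, so the opponent's mix sets the indifference.
Player 2 indifferent between b1 and b2: p·7 + (1−p)·1 = p·1 + (1−p)·9 ⟹ 1 + 6p = 9 + (-8)p ⟹ p = 4/7.
Player 1 indifferent between a1 and a2: q·0 + (1−q)·8 = q·8 + (1−q)·7 ⟹ 8 + (-8)q = 7 + 1q ⟹ q = 1/9.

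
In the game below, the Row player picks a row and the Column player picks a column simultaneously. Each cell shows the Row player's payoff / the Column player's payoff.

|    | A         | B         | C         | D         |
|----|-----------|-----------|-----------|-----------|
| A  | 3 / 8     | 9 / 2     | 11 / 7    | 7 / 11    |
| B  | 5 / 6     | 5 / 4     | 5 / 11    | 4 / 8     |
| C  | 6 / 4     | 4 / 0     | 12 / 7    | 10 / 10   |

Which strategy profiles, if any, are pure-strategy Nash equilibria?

A profile is a Nash equilibrium when each player is best-responding to the other.
The Row player's best responses — vs A: C (payoff 6); vs B: A (payoff 9); vs C: C (payoff 12); vs D: C (payoff 10).
The Column player's best responses — vs A: D (payoff 11); vs B: C (payoff 11); vs C: D (payoff 10).
The only mutual best response is (C, D); neither player gains by switching there.

(C, D)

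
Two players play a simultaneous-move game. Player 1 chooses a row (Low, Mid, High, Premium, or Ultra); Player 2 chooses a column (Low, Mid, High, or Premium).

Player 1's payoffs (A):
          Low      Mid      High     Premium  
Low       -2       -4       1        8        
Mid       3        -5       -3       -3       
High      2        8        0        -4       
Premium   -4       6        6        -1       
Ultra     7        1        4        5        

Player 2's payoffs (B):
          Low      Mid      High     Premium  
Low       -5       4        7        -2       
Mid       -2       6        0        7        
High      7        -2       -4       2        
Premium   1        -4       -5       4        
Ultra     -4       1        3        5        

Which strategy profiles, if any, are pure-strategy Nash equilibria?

Check mutual best responses: a cell is a NE iff neither player can gain by unilaterally deviating.
Player 1's best responses — vs Low: Ultra (payoff 7); vs Mid: High (payoff 8); vs High: Premium (payoff 6); vs Premium: Low (payoff 8).
Player 2's best responses — vs Low: High (payoff 7); vs Mid: Premium (payoff 7); vs High: Low (payoff 7); vs Premium: Premium (payoff 4); vs Ultra: Premium (payoff 5).
No cell has both players best-responding. For instance, Player 1's best reply to Premium is Low, but against Low Player 2 prefers High over Premium.

No pure-strategy Nash equilibrium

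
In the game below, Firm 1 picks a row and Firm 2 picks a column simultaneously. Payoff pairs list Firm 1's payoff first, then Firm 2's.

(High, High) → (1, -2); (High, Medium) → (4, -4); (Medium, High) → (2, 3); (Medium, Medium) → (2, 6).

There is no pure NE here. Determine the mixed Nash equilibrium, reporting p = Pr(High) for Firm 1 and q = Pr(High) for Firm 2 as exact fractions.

p = 3/5, q = 2/3

In a mixed NE each player is indifferent between their pure strategies, so the opponent's mix sets the indifference.
Firm 2 indifferent between High and Medium: p·(-2) + (1−p)·3 = p·(-4) + (1−p)·6 ⟹ 3 + (-5)p = 6 + (-10)p ⟹ p = 3/5.
Firm 1 indifferent between High and Medium: q·1 + (1−q)·4 = q·2 + (1−q)·2 ⟹ 4 + (-3)q = 2 + 0q ⟹ q = 2/3.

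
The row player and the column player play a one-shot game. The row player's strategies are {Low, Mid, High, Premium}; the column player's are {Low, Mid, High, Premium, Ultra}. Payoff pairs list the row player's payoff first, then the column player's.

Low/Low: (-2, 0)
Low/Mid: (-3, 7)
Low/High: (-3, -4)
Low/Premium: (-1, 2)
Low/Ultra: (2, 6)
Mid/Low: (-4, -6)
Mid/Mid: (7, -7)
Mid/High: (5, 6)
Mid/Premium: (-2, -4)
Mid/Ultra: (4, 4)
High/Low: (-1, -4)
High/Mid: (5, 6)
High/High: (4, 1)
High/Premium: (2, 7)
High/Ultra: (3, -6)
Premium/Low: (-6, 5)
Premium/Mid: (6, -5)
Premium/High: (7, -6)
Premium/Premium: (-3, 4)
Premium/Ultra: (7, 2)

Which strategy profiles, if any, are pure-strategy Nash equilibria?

Find each player's best response to every opponent strategy; NE are the intersections.
The row player's best responses — vs Low: High (payoff -1); vs Mid: Mid (payoff 7); vs High: Premium (payoff 7); vs Premium: High (payoff 2); vs Ultra: Premium (payoff 7).
The column player's best responses — vs Low: Mid (payoff 7); vs Mid: High (payoff 6); vs High: Premium (payoff 7); vs Premium: Low (payoff 5).
The only mutual best response is (High, Premium); neither player gains by switching there.

(High, Premium)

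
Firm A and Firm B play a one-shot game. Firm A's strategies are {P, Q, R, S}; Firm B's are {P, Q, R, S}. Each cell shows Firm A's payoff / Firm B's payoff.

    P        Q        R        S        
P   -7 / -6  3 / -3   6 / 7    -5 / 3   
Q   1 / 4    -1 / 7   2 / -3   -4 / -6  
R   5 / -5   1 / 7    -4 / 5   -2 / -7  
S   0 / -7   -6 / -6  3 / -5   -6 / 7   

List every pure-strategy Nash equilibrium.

(P, R)

A profile is a Nash equilibrium when each player is best-responding to the other.
Firm A's best responses — vs P: R (payoff 5); vs Q: P (payoff 3); vs R: P (payoff 6); vs S: R (payoff -2).
Firm B's best responses — vs P: R (payoff 7); vs Q: Q (payoff 7); vs R: Q (payoff 7); vs S: S (payoff 7).
The only mutual best response is (P, R); neither player gains by switching there.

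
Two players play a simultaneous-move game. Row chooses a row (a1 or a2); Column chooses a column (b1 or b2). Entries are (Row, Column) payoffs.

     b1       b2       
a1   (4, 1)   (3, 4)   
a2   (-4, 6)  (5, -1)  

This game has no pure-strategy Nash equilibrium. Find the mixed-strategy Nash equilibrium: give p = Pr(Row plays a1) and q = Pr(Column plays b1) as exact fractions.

In a mixed NE each player is indifferent between their pure strategies, so the opponent's mix sets the indifference.
Column indifferent between b1 and b2: p·1 + (1−p)·6 = p·4 + (1−p)·(-1) ⟹ 6 + (-5)p = (-1) + 5p ⟹ p = 7/10.
Row indifferent between a1 and a2: q·4 + (1−q)·3 = q·(-4) + (1−q)·5 ⟹ 3 + 1q = 5 + (-9)q ⟹ q = 1/5.

p = 7/10, q = 1/5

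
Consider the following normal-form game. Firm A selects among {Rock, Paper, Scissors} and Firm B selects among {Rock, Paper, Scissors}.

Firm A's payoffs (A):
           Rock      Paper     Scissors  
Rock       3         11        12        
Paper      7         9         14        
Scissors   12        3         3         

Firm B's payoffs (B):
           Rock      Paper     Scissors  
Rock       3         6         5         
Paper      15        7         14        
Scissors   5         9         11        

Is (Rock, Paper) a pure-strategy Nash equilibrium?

Yes

Holding Firm B at Paper: Firm A gets 11 from Rock, versus 9 from Paper, 3 from Scissors. No profitable deviation for Firm A.
Holding Firm A at Rock: Firm B gets 6 from Paper, versus 3 from Rock, 5 from Scissors. No profitable deviation for Firm B either.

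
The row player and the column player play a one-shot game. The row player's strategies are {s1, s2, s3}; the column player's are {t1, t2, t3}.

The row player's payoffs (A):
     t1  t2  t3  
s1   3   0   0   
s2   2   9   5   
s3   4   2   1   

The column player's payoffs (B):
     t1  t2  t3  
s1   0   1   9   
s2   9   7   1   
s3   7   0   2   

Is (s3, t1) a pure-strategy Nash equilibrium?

Holding the column player at t1: the row player gets 4 from s3, versus 3 from s1, 2 from s2. No profitable deviation for the row player.
Holding the row player at s3: the column player gets 7 from t1, versus 0 from t2, 2 from t3. No profitable deviation for the column player either.

Yes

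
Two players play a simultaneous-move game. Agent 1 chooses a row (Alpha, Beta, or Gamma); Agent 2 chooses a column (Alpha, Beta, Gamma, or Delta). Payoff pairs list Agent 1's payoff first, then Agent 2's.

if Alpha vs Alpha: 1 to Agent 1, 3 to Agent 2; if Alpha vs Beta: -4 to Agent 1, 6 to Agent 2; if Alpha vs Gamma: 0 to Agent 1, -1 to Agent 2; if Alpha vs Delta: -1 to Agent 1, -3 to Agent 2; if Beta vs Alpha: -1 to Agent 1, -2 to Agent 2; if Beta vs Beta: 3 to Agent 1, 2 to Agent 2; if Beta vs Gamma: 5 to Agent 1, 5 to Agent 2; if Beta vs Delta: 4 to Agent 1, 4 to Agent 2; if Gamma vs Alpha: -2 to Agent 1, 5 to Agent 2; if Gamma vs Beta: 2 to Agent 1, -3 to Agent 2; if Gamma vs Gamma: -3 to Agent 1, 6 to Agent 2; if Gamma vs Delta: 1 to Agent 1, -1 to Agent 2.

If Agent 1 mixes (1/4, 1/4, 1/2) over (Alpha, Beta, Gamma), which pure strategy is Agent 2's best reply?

Gamma

Compute Agent 2's expected payoff from each pure strategy against the given mix.
Alpha: (1/4)·3 + (1/4)·(-2) + (1/2)·5 = 11/4
Beta: (1/4)·6 + (1/4)·2 + (1/2)·(-3) = 1/2
Gamma: (1/4)·(-1) + (1/4)·5 + (1/2)·6 = 4
Delta: (1/4)·(-3) + (1/4)·4 + (1/2)·(-1) = -1/4
Highest expected payoff is 4, from Gamma.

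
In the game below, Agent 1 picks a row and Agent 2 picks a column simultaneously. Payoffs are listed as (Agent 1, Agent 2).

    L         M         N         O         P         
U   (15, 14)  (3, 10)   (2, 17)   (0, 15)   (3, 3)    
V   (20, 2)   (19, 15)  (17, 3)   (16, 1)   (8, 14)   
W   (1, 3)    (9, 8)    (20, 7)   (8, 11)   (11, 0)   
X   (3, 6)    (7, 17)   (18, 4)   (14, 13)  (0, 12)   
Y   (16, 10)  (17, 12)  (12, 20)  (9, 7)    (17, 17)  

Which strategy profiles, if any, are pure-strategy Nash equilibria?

A profile is a Nash equilibrium when each player is best-responding to the other.
Agent 1's best responses — vs L: V (payoff 20); vs M: V (payoff 19); vs N: W (payoff 20); vs O: V (payoff 16); vs P: Y (payoff 17).
Agent 2's best responses — vs U: N (payoff 17); vs V: M (payoff 15); vs W: O (payoff 11); vs X: M (payoff 17); vs Y: N (payoff 20).
The only mutual best response is (V, M); neither player gains by switching there.

(V, M)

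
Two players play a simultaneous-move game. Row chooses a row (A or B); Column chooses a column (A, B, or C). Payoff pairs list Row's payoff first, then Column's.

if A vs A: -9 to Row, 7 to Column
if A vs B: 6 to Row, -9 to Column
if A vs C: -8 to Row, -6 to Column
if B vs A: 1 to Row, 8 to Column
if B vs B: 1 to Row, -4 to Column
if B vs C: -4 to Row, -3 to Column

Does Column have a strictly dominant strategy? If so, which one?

A

A strategy is strictly dominant if it gives Column a strictly higher payoff than every other strategy, against every choice by the opponent.
A strictly dominates: vs A: 7 > each of {-9, -6}; vs B: 8 > each of {-4, -3}.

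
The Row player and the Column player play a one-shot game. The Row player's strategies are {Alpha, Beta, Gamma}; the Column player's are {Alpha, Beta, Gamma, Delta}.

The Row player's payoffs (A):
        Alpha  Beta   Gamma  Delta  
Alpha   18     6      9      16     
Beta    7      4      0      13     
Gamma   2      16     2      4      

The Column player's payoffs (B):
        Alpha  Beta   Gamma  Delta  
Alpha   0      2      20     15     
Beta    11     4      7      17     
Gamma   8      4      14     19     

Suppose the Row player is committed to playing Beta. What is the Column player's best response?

Delta

With the Row player fixed at Beta, the Column player's payoffs are: Alpha → 11, Beta → 4, Gamma → 7, Delta → 17.
The maximum is 17, achieved by Delta.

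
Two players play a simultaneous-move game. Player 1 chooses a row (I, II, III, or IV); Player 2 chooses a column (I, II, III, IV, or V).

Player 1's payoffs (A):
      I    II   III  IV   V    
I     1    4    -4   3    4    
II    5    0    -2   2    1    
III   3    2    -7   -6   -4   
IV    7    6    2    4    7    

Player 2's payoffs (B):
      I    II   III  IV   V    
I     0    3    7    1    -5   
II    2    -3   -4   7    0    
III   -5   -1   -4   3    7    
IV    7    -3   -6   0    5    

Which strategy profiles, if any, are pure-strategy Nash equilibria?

(IV, I)

A profile is a Nash equilibrium when each player is best-responding to the other.
Player 1's best responses — vs I: IV (payoff 7); vs II: IV (payoff 6); vs III: IV (payoff 2); vs IV: IV (payoff 4); vs V: IV (payoff 7).
Player 2's best responses — vs I: III (payoff 7); vs II: IV (payoff 7); vs III: V (payoff 7); vs IV: I (payoff 7).
The only mutual best response is (IV, I); neither player gains by switching there.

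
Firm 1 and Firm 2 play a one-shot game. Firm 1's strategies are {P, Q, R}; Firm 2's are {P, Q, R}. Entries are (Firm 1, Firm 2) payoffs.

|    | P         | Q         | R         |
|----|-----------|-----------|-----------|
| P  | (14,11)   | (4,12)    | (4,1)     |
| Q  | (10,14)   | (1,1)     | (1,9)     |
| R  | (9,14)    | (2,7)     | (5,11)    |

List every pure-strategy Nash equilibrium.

Check mutual best responses: a cell is a NE iff neither player can gain by unilaterally deviating.
Firm 1's best responses — vs P: P (payoff 14); vs Q: P (payoff 4); vs R: R (payoff 5).
Firm 2's best responses — vs P: Q (payoff 12); vs Q: P (payoff 14); vs R: P (payoff 14).
The only mutual best response is (P, Q); neither player gains by switching there.

(P, Q)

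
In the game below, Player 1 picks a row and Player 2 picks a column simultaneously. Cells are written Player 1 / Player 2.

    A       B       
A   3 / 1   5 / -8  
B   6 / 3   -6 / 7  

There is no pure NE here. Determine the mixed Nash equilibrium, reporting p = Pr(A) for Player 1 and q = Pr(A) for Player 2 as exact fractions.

p = 4/13, q = 11/14

Each player's mixing probability is pinned down by making the *other* player indifferent.
Player 2 indifferent between A and B: p·1 + (1−p)·3 = p·(-8) + (1−p)·7 ⟹ 3 + (-2)p = 7 + (-15)p ⟹ p = 4/13.
Player 1 indifferent between A and B: q·3 + (1−q)·5 = q·6 + (1−q)·(-6) ⟹ 5 + (-2)q = (-6) + 12q ⟹ q = 11/14.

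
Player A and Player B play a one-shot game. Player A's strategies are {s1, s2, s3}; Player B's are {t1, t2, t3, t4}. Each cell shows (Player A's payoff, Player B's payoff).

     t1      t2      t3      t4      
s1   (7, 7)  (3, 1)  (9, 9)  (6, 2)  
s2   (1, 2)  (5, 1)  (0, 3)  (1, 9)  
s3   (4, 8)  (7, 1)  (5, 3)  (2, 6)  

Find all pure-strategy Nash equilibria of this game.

(s1, t3)

Find each player's best response to every opponent strategy; NE are the intersections.
Player A's best responses — vs t1: s1 (payoff 7); vs t2: s3 (payoff 7); vs t3: s1 (payoff 9); vs t4: s1 (payoff 6).
Player B's best responses — vs s1: t3 (payoff 9); vs s2: t4 (payoff 9); vs s3: t1 (payoff 8).
The only mutual best response is (s1, t3); neither player gains by switching there.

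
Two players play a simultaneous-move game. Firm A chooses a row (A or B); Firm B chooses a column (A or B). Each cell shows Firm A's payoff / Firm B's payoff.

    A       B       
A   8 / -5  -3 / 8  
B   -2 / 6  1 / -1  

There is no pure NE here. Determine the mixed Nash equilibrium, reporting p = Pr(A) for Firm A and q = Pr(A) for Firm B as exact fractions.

In a mixed NE each player is indifferent between their pure strategies, so the opponent's mix sets the indifference.
Firm B indifferent between A and B: p·(-5) + (1−p)·6 = p·8 + (1−p)·(-1) ⟹ 6 + (-11)p = (-1) + 9p ⟹ p = 7/20.
Firm A indifferent between A and B: q·8 + (1−q)·(-3) = q·(-2) + (1−q)·1 ⟹ (-3) + 11q = 1 + (-3)q ⟹ q = 2/7.

p = 7/20, q = 2/7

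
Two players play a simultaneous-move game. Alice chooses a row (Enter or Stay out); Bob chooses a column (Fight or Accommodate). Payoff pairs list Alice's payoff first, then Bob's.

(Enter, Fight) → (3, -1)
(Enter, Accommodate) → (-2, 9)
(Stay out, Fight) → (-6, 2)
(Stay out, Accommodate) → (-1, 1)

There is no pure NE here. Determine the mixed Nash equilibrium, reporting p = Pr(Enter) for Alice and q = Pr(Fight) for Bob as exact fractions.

p = 1/11, q = 1/10

In a mixed NE each player is indifferent between their pure strategies, so the opponent's mix sets the indifference.
Bob indifferent between Fight and Accommodate: p·(-1) + (1−p)·2 = p·9 + (1−p)·1 ⟹ 2 + (-3)p = 1 + 8p ⟹ p = 1/11.
Alice indifferent between Enter and Stay out: q·3 + (1−q)·(-2) = q·(-6) + (1−q)·(-1) ⟹ (-2) + 5q = (-1) + (-5)q ⟹ q = 1/10.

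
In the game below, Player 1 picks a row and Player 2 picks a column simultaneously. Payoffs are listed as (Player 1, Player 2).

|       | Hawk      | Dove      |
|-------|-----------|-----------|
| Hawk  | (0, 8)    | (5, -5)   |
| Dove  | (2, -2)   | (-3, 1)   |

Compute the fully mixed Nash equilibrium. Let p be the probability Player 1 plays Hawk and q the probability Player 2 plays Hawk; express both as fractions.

Each player's mixing probability is pinned down by making the *other* player indifferent.
Player 2 indifferent between Hawk and Dove: p·8 + (1−p)·(-2) = p·(-5) + (1−p)·1 ⟹ (-2) + 10p = 1 + (-6)p ⟹ p = 3/16.
Player 1 indifferent between Hawk and Dove: q·0 + (1−q)·5 = q·2 + (1−q)·(-3) ⟹ 5 + (-5)q = (-3) + 5q ⟹ q = 4/5.

p = 3/16, q = 4/5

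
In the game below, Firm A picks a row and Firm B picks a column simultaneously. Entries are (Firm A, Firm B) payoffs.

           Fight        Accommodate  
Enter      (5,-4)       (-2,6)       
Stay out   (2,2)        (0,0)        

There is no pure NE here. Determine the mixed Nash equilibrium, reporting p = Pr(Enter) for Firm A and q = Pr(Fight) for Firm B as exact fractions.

In a mixed NE each player is indifferent between their pure strategies, so the opponent's mix sets the indifference.
Firm B indifferent between Fight and Accommodate: p·(-4) + (1−p)·2 = p·6 + (1−p)·0 ⟹ 2 + (-6)p = 0 + 6p ⟹ p = 1/6.
Firm A indifferent between Enter and Stay out: q·5 + (1−q)·(-2) = q·2 + (1−q)·0 ⟹ (-2) + 7q = 0 + 2q ⟹ q = 2/5.

p = 1/6, q = 2/5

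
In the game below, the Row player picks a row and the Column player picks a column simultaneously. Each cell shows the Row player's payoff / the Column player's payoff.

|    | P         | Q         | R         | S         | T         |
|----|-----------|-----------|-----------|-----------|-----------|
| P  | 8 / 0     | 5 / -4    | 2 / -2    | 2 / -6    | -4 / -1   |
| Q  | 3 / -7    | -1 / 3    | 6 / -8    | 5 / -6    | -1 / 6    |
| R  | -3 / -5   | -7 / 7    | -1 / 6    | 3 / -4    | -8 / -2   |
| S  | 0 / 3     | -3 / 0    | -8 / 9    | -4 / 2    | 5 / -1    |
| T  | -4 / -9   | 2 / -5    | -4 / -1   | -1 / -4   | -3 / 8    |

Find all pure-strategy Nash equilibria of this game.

A profile is a Nash equilibrium when each player is best-responding to the other.
The Row player's best responses — vs P: P (payoff 8); vs Q: P (payoff 5); vs R: Q (payoff 6); vs S: Q (payoff 5); vs T: S (payoff 5).
The Column player's best responses — vs P: P (payoff 0); vs Q: T (payoff 6); vs R: Q (payoff 7); vs S: R (payoff 9); vs T: T (payoff 8).
The only mutual best response is (P, P); neither player gains by switching there.

(P, P)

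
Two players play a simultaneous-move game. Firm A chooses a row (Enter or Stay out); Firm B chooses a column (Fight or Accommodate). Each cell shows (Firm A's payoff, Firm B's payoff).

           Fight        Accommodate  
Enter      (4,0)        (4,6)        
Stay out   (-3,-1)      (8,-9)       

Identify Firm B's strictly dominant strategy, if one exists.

No strictly dominant strategy

A strategy is strictly dominant if it gives Firm B a strictly higher payoff than every other strategy, against every choice by the opponent.
Fight is not dominant: against Enter, Accommodate gives 6 > 0.
Accommodate is not dominant: against Stay out, Fight gives -1 > -9.
No single strategy is best against every opponent action.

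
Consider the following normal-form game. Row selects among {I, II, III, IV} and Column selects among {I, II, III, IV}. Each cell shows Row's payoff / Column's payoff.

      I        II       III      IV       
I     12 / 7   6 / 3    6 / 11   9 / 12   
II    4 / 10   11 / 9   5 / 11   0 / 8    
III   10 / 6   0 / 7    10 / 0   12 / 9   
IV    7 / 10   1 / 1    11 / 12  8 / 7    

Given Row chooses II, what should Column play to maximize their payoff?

With Row fixed at II, Column's payoffs are: I → 10, II → 9, III → 11, IV → 8.
The maximum is 11, achieved by III.

III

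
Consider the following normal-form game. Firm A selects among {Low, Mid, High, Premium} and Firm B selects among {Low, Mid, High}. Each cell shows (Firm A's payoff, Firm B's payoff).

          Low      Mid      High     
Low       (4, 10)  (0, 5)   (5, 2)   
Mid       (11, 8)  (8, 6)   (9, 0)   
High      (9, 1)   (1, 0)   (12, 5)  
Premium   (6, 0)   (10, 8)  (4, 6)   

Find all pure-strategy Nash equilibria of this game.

(Mid, Low), (High, High), and (Premium, Mid)

Find each player's best response to every opponent strategy; NE are the intersections.
Firm A's best responses — vs Low: Mid (payoff 11); vs Mid: Premium (payoff 10); vs High: High (payoff 12).
Firm B's best responses — vs Low: Low (payoff 10); vs Mid: Low (payoff 8); vs High: High (payoff 5); vs Premium: Mid (payoff 8).
Mutual best responses occur at (Mid, Low), (High, High), and (Premium, Mid); at each, neither player gains by switching.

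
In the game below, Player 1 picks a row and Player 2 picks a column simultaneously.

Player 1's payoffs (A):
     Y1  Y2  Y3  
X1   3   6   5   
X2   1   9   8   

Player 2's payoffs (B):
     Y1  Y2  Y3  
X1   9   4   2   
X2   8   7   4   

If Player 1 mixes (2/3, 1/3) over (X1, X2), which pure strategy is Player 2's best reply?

Player 2's best reply maximizes expected payoff against the mix.
Y1: (2/3)·9 + (1/3)·8 = 26/3
Y2: (2/3)·4 + (1/3)·7 = 5
Y3: (2/3)·2 + (1/3)·4 = 8/3
Highest expected payoff is 26/3, from Y1.

Y1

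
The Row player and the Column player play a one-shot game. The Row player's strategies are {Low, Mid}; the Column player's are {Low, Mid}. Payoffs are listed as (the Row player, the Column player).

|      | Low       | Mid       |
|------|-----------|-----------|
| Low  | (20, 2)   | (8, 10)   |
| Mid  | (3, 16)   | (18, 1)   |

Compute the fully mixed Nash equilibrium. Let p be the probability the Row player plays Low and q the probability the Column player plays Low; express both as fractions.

p = 15/23, q = 10/27

In a mixed NE each player is indifferent between their pure strategies, so the opponent's mix sets the indifference.
The Column player indifferent between Low and Mid: p·2 + (1−p)·16 = p·10 + (1−p)·1 ⟹ 16 + (-14)p = 1 + 9p ⟹ p = 15/23.
The Row player indifferent between Low and Mid: q·20 + (1−q)·8 = q·3 + (1−q)·18 ⟹ 8 + 12q = 18 + (-15)q ⟹ q = 10/27.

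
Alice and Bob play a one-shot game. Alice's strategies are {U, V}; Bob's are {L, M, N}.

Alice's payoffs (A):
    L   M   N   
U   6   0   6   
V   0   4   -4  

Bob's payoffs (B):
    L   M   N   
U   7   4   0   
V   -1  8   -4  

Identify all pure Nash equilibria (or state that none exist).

(U, L) and (V, M)

A profile is a Nash equilibrium when each player is best-responding to the other.
Alice's best responses — vs L: U (payoff 6); vs M: V (payoff 4); vs N: U (payoff 6).
Bob's best responses — vs U: L (payoff 7); vs V: M (payoff 8).
Mutual best responses occur at (U, L) and (V, M); at each, neither player gains by switching.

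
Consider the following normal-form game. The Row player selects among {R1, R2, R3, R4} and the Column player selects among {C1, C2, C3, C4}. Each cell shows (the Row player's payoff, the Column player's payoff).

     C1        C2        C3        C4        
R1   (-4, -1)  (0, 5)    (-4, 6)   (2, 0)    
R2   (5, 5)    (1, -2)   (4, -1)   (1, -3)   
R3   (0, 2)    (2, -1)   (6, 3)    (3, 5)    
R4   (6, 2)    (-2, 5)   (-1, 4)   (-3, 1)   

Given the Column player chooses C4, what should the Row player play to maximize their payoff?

With the Column player fixed at C4, the Row player's payoffs are: R1 → 2, R2 → 1, R3 → 3, R4 → -3.
The maximum is 3, achieved by R3.

R3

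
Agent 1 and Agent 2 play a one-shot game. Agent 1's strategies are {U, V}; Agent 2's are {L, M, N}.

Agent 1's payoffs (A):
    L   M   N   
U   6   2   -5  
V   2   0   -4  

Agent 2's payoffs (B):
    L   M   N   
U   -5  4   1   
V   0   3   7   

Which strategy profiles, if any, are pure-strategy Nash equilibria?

(U, M) and (V, N)

A profile is a Nash equilibrium when each player is best-responding to the other.
Agent 1's best responses — vs L: U (payoff 6); vs M: U (payoff 2); vs N: V (payoff -4).
Agent 2's best responses — vs U: M (payoff 4); vs V: N (payoff 7).
Mutual best responses occur at (U, M) and (V, N); at each, neither player gains by switching.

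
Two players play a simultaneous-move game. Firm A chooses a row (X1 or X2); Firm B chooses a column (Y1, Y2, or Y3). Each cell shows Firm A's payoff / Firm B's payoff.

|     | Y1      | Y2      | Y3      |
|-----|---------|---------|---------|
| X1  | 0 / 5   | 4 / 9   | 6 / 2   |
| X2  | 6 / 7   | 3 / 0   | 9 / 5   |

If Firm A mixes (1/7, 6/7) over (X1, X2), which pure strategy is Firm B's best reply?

Y1

Firm B's best reply maximizes expected payoff against the mix.
Y1: (1/7)·5 + (6/7)·7 = 47/7
Y2: (1/7)·9 + (6/7)·0 = 9/7
Y3: (1/7)·2 + (6/7)·5 = 32/7
Highest expected payoff is 47/7, from Y1.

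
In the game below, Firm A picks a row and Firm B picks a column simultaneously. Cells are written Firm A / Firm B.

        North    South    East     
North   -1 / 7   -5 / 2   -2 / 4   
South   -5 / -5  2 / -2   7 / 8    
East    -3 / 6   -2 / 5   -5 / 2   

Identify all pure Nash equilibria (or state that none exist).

(North, North) and (South, East)

Find each player's best response to every opponent strategy; NE are the intersections.
Firm A's best responses — vs North: North (payoff -1); vs South: South (payoff 2); vs East: South (payoff 7).
Firm B's best responses — vs North: North (payoff 7); vs South: East (payoff 8); vs East: North (payoff 6).
Mutual best responses occur at (North, North) and (South, East); at each, neither player gains by switching.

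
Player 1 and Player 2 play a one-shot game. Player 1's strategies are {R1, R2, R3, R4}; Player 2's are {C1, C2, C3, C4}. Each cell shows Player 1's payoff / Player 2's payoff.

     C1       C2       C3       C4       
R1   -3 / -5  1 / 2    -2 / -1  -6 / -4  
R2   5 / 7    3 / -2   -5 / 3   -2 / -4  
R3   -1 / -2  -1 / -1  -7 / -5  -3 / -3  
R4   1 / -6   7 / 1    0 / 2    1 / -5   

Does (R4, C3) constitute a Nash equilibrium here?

Holding Player 2 at C3: Player 1 gets 0 from R4, versus -2 from R1, -5 from R2, -7 from R3. No profitable deviation for Player 1.
Holding Player 1 at R4: Player 2 gets 2 from C3, versus -6 from C1, 1 from C2, -5 from C4. No profitable deviation for Player 2 either.

Yes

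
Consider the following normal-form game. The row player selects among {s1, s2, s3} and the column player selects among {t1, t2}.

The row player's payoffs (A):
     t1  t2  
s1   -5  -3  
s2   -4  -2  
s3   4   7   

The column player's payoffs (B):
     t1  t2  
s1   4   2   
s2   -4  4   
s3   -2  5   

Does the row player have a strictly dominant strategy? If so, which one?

s3

Check whether one of the row player's strategies beats all alternatives regardless of what the opponent does.
s3 strictly dominates: vs t1: 4 > each of {-5, -4}; vs t2: 7 > each of {-3, -2}.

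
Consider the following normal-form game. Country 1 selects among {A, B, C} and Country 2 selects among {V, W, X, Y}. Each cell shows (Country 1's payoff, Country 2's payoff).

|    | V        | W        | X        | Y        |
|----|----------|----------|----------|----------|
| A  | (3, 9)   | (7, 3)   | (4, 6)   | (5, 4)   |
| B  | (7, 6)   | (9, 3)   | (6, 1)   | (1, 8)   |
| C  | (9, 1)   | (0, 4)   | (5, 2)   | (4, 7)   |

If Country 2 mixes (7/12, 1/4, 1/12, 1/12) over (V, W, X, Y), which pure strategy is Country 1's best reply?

Compute Country 1's expected payoff from each pure strategy against the given mix.
A: (7/12)·3 + (1/4)·7 + (1/12)·4 + (1/12)·5 = 17/4
B: (7/12)·7 + (1/4)·9 + (1/12)·6 + (1/12)·1 = 83/12
C: (7/12)·9 + (1/4)·0 + (1/12)·5 + (1/12)·4 = 6
Highest expected payoff is 83/12, from B.

B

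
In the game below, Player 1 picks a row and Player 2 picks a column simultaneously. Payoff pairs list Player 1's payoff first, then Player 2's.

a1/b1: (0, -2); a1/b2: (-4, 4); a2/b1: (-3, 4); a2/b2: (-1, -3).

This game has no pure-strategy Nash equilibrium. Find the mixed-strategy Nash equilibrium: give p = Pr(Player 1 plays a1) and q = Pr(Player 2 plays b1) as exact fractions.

p = 7/13, q = 1/2

In a mixed NE each player is indifferent between their pure strategies, so the opponent's mix sets the indifference.
Player 2 indifferent between b1 and b2: p·(-2) + (1−p)·4 = p·4 + (1−p)·(-3) ⟹ 4 + (-6)p = (-3) + 7p ⟹ p = 7/13.
Player 1 indifferent between a1 and a2: q·0 + (1−q)·(-4) = q·(-3) + (1−q)·(-1) ⟹ (-4) + 4q = (-1) + (-2)q ⟹ q = 1/2.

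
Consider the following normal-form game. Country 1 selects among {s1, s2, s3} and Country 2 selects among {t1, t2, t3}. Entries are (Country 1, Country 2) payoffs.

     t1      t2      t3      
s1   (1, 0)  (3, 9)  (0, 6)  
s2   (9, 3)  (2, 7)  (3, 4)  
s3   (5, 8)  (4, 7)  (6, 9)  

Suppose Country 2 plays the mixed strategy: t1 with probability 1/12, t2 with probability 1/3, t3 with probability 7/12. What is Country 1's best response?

Country 1's best reply maximizes expected payoff against the mix.
s1: (1/12)·1 + (1/3)·3 + (7/12)·0 = 13/12
s2: (1/12)·9 + (1/3)·2 + (7/12)·3 = 19/6
s3: (1/12)·5 + (1/3)·4 + (7/12)·6 = 21/4
Highest expected payoff is 21/4, from s3.

s3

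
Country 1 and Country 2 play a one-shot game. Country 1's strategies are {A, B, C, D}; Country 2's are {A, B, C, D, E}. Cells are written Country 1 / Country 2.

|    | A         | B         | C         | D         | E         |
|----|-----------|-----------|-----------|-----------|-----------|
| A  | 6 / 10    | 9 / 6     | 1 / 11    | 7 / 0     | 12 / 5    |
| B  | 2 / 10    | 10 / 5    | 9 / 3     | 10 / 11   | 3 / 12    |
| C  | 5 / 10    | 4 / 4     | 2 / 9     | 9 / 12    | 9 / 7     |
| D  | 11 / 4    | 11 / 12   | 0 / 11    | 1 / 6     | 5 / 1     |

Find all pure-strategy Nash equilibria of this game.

Find each player's best response to every opponent strategy; NE are the intersections.
Country 1's best responses — vs A: D (payoff 11); vs B: D (payoff 11); vs C: B (payoff 9); vs D: B (payoff 10); vs E: A (payoff 12).
Country 2's best responses — vs A: C (payoff 11); vs B: E (payoff 12); vs C: D (payoff 12); vs D: B (payoff 12).
The only mutual best response is (D, B); neither player gains by switching there.

(D, B)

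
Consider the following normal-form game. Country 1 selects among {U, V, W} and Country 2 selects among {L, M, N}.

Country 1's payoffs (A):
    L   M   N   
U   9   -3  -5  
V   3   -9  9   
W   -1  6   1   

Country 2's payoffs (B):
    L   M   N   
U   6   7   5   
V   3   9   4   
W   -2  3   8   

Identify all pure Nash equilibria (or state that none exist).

None

Check mutual best responses: a cell is a NE iff neither player can gain by unilaterally deviating.
Country 1's best responses — vs L: U (payoff 9); vs M: W (payoff 6); vs N: V (payoff 9).
Country 2's best responses — vs U: M (payoff 7); vs V: M (payoff 9); vs W: N (payoff 8).
No cell has both players best-responding. For instance, Country 1's best reply to M is W, but against W Country 2 prefers N over M.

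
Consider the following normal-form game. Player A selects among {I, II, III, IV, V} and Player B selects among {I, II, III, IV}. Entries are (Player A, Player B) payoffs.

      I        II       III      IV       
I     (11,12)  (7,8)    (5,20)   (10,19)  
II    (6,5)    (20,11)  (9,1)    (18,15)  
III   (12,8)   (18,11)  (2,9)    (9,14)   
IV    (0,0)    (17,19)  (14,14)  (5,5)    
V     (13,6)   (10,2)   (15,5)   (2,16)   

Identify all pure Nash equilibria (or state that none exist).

Find each player's best response to every opponent strategy; NE are the intersections.
Player A's best responses — vs I: V (payoff 13); vs II: II (payoff 20); vs III: V (payoff 15); vs IV: II (payoff 18).
Player B's best responses — vs I: III (payoff 20); vs II: IV (payoff 15); vs III: IV (payoff 14); vs IV: II (payoff 19); vs V: IV (payoff 16).
The only mutual best response is (II, IV); neither player gains by switching there.

(II, IV)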